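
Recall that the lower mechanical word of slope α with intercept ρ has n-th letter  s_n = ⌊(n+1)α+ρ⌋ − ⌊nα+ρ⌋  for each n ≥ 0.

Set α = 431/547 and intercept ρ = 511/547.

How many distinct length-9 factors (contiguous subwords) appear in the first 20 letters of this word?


10

t_n = ⌊(n·431+511)/547⌋ for n = 0 … 20:
  n=0…9: ⌊511/547⌋=0 ⌊942/547⌋=1 ⌊1373/547⌋=2 ⌊1804/547⌋=3 ⌊2235/547⌋=4 ⌊2666/547⌋=4 ⌊3097/547⌋=5 ⌊3528/547⌋=6 ⌊3959/547⌋=7 ⌊4390/547⌋=8
  n=10…19: ⌊4821/547⌋=8 ⌊5252/547⌋=9 ⌊5683/547⌋=10 ⌊6114/547⌋=11 ⌊6545/547⌋=11 ⌊6976/547⌋=12 ⌊7407/547⌋=13 ⌊7838/547⌋=14 ⌊8269/547⌋=15 ⌊8700/547⌋=15
  n=20: ⌊9131/547⌋=16
s_n = t_(n+1) − t_n for n = 0 … 19 gives
prefix = 11110111101110111101
slide a length-9 window over [0..8] … [11..19] (12 windows); first occurrence of each distinct factor:
  [  0..  8] 111101111
  [  1..  9] 111011110
  [  2.. 10] 110111101
  [  3.. 11] 101111011
  [  4.. 12] 011110111
  [  5.. 13] 111101110
  [  6.. 14] 111011101
  [  7.. 15] 110111011
  [  8.. 16] 101110111
  [  9.. 17] 011101111
  (the other 2 windows repeat one of these)
distinct factors: {011101111, 011110111, 101110111, 101111011, 110111011, 110111101, 111011101, 111011110, 111101110, 111101111}
count = 10  (Sturmian bound for length 9 is 10)


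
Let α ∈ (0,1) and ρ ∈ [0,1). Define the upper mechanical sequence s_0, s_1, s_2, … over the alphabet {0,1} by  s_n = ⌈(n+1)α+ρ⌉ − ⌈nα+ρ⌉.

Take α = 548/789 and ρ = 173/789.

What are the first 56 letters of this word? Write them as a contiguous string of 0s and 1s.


n=0: ⌈(1·548+173)/789⌉ − ⌈(0·548+173)/789⌉ = ⌈721/789⌉ − ⌈173/789⌉ = 1 − 1 = 0
n=1: ⌈(2·548+173)/789⌉ − ⌈(1·548+173)/789⌉ = ⌈1269/789⌉ − ⌈721/789⌉ = 2 − 1 = 1
n=2: ⌈(3·548+173)/789⌉ − ⌈(2·548+173)/789⌉ = ⌈1817/789⌉ − ⌈1269/789⌉ = 3 − 2 = 1
n=3: ⌈(4·548+173)/789⌉ − ⌈(3·548+173)/789⌉ = ⌈2365/789⌉ − ⌈1817/789⌉ = 3 − 3 = 0
n=4: ⌈(5·548+173)/789⌉ − ⌈(4·548+173)/789⌉ = ⌈2913/789⌉ − ⌈2365/789⌉ = 4 − 3 = 1
n=5: ⌈(6·548+173)/789⌉ − ⌈(5·548+173)/789⌉ = ⌈3461/789⌉ − ⌈2913/789⌉ = 5 − 4 = 1
n=6: ⌈(7·548+173)/789⌉ − ⌈(6·548+173)/789⌉ = ⌈4009/789⌉ − ⌈3461/789⌉ = 6 − 5 = 1
n=7: ⌈(8·548+173)/789⌉ − ⌈(7·548+173)/789⌉ = ⌈4557/789⌉ − ⌈4009/789⌉ = 6 − 6 = 0
n=8: ⌈(9·548+173)/789⌉ − ⌈(8·548+173)/789⌉ = ⌈5105/789⌉ − ⌈4557/789⌉ = 7 − 6 = 1
n=9: ⌈(10·548+173)/789⌉ − ⌈(9·548+173)/789⌉ = ⌈5653/789⌉ − ⌈5105/789⌉ = 8 − 7 = 1
n=10: ⌈(11·548+173)/789⌉ − ⌈(10·548+173)/789⌉ = ⌈6201/789⌉ − ⌈5653/789⌉ = 8 − 8 = 0
n=11: ⌈(12·548+173)/789⌉ − ⌈(11·548+173)/789⌉ = ⌈6749/789⌉ − ⌈6201/789⌉ = 9 − 8 = 1
n=12: ⌈(13·548+173)/789⌉ − ⌈(12·548+173)/789⌉ = ⌈7297/789⌉ − ⌈6749/789⌉ = 10 − 9 = 1
n=13: ⌈(14·548+173)/789⌉ − ⌈(13·548+173)/789⌉ = ⌈7845/789⌉ − ⌈7297/789⌉ = 10 − 10 = 0
n=14: ⌈(15·548+173)/789⌉ − ⌈(14·548+173)/789⌉ = ⌈8393/789⌉ − ⌈7845/789⌉ = 11 − 10 = 1
n=15: ⌈(16·548+173)/789⌉ − ⌈(15·548+173)/789⌉ = ⌈8941/789⌉ − ⌈8393/789⌉ = 12 − 11 = 1
n=16: ⌈(17·548+173)/789⌉ − ⌈(16·548+173)/789⌉ = ⌈9489/789⌉ − ⌈8941/789⌉ = 13 − 12 = 1
n=17: ⌈(18·548+173)/789⌉ − ⌈(17·548+173)/789⌉ = ⌈10037/789⌉ − ⌈9489/789⌉ = 13 − 13 = 0
n=18: ⌈(19·548+173)/789⌉ − ⌈(18·548+173)/789⌉ = ⌈10585/789⌉ − ⌈10037/789⌉ = 14 − 13 = 1
n=19: ⌈(20·548+173)/789⌉ − ⌈(19·548+173)/789⌉ = ⌈11133/789⌉ − ⌈10585/789⌉ = 15 − 14 = 1
n=20: ⌈(21·548+173)/789⌉ − ⌈(20·548+173)/789⌉ = ⌈11681/789⌉ − ⌈11133/789⌉ = 15 − 15 = 0
n=21: ⌈(22·548+173)/789⌉ − ⌈(21·548+173)/789⌉ = ⌈12229/789⌉ − ⌈11681/789⌉ = 16 − 15 = 1
n=22: ⌈(23·548+173)/789⌉ − ⌈(22·548+173)/789⌉ = ⌈12777/789⌉ − ⌈12229/789⌉ = 17 − 16 = 1
n=23: ⌈(24·548+173)/789⌉ − ⌈(23·548+173)/789⌉ = ⌈13325/789⌉ − ⌈12777/789⌉ = 17 − 17 = 0
n=24: ⌈(25·548+173)/789⌉ − ⌈(24·548+173)/789⌉ = ⌈13873/789⌉ − ⌈13325/789⌉ = 18 − 17 = 1
n=25: ⌈(26·548+173)/789⌉ − ⌈(25·548+173)/789⌉ = ⌈14421/789⌉ − ⌈13873/789⌉ = 19 − 18 = 1
n=26: ⌈(27·548+173)/789⌉ − ⌈(26·548+173)/789⌉ = ⌈14969/789⌉ − ⌈14421/789⌉ = 19 − 19 = 0
n=27: ⌈(28·548+173)/789⌉ − ⌈(27·548+173)/789⌉ = ⌈15517/789⌉ − ⌈14969/789⌉ = 20 − 19 = 1
n=28: ⌈(29·548+173)/789⌉ − ⌈(28·548+173)/789⌉ = ⌈16065/789⌉ − ⌈15517/789⌉ = 21 − 20 = 1
n=29: ⌈(30·548+173)/789⌉ − ⌈(29·548+173)/789⌉ = ⌈16613/789⌉ − ⌈16065/789⌉ = 22 − 21 = 1
n=30: ⌈(31·548+173)/789⌉ − ⌈(30·548+173)/789⌉ = ⌈17161/789⌉ − ⌈16613/789⌉ = 22 − 22 = 0
n=31: ⌈(32·548+173)/789⌉ − ⌈(31·548+173)/789⌉ = ⌈17709/789⌉ − ⌈17161/789⌉ = 23 − 22 = 1
n=32: ⌈(33·548+173)/789⌉ − ⌈(32·548+173)/789⌉ = ⌈18257/789⌉ − ⌈17709/789⌉ = 24 − 23 = 1
n=33: ⌈(34·548+173)/789⌉ − ⌈(33·548+173)/789⌉ = ⌈18805/789⌉ − ⌈18257/789⌉ = 24 − 24 = 0
n=34: ⌈(35·548+173)/789⌉ − ⌈(34·548+173)/789⌉ = ⌈19353/789⌉ − ⌈18805/789⌉ = 25 − 24 = 1
n=35: ⌈(36·548+173)/789⌉ − ⌈(35·548+173)/789⌉ = ⌈19901/789⌉ − ⌈19353/789⌉ = 26 − 25 = 1
n=36: ⌈(37·548+173)/789⌉ − ⌈(36·548+173)/789⌉ = ⌈20449/789⌉ − ⌈19901/789⌉ = 26 − 26 = 0
n=37: ⌈(38·548+173)/789⌉ − ⌈(37·548+173)/789⌉ = ⌈20997/789⌉ − ⌈20449/789⌉ = 27 − 26 = 1
n=38: ⌈(39·548+173)/789⌉ − ⌈(38·548+173)/789⌉ = ⌈21545/789⌉ − ⌈20997/789⌉ = 28 − 27 = 1
n=39: ⌈(40·548+173)/789⌉ − ⌈(39·548+173)/789⌉ = ⌈22093/789⌉ − ⌈21545/789⌉ = 29 − 28 = 1
n=40: ⌈(41·548+173)/789⌉ − ⌈(40·548+173)/789⌉ = ⌈22641/789⌉ − ⌈22093/789⌉ = 29 − 29 = 0
n=41: ⌈(42·548+173)/789⌉ − ⌈(41·548+173)/789⌉ = ⌈23189/789⌉ − ⌈22641/789⌉ = 30 − 29 = 1
n=42: ⌈(43·548+173)/789⌉ − ⌈(42·548+173)/789⌉ = ⌈23737/789⌉ − ⌈23189/789⌉ = 31 − 30 = 1
n=43: ⌈(44·548+173)/789⌉ − ⌈(43·548+173)/789⌉ = ⌈24285/789⌉ − ⌈23737/789⌉ = 31 − 31 = 0
n=44: ⌈(45·548+173)/789⌉ − ⌈(44·548+173)/789⌉ = ⌈24833/789⌉ − ⌈24285/789⌉ = 32 − 31 = 1
n=45: ⌈(46·548+173)/789⌉ − ⌈(45·548+173)/789⌉ = ⌈25381/789⌉ − ⌈24833/789⌉ = 33 − 32 = 1
n=46: ⌈(47·548+173)/789⌉ − ⌈(46·548+173)/789⌉ = ⌈25929/789⌉ − ⌈25381/789⌉ = 33 − 33 = 0
n=47: ⌈(48·548+173)/789⌉ − ⌈(47·548+173)/789⌉ = ⌈26477/789⌉ − ⌈25929/789⌉ = 34 − 33 = 1
n=48: ⌈(49·548+173)/789⌉ − ⌈(48·548+173)/789⌉ = ⌈27025/789⌉ − ⌈26477/789⌉ = 35 − 34 = 1
n=49: ⌈(50·548+173)/789⌉ − ⌈(49·548+173)/789⌉ = ⌈27573/789⌉ − ⌈27025/789⌉ = 35 − 35 = 0
n=50: ⌈(51·548+173)/789⌉ − ⌈(50·548+173)/789⌉ = ⌈28121/789⌉ − ⌈27573/789⌉ = 36 − 35 = 1
n=51: ⌈(52·548+173)/789⌉ − ⌈(51·548+173)/789⌉ = ⌈28669/789⌉ − ⌈28121/789⌉ = 37 − 36 = 1
n=52: ⌈(53·548+173)/789⌉ − ⌈(52·548+173)/789⌉ = ⌈29217/789⌉ − ⌈28669/789⌉ = 38 − 37 = 1
n=53: ⌈(54·548+173)/789⌉ − ⌈(53·548+173)/789⌉ = ⌈29765/789⌉ − ⌈29217/789⌉ = 38 − 38 = 0
n=54: ⌈(55·548+173)/789⌉ − ⌈(54·548+173)/789⌉ = ⌈30313/789⌉ − ⌈29765/789⌉ = 39 − 38 = 1
n=55: ⌈(56·548+173)/789⌉ − ⌈(55·548+173)/789⌉ = ⌈30861/789⌉ − ⌈30313/789⌉ = 40 − 39 = 1

01101110110110111011011011011101101101110110110110111011


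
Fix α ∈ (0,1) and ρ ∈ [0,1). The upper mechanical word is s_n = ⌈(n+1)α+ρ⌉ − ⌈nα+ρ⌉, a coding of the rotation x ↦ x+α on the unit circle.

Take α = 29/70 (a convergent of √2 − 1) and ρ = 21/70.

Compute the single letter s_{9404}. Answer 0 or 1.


(n+1)α + ρ = (9405·29 + 21) / 70 = 272766/70
nα + ρ     = (9404·29 + 21) / 70 = 272737/70
⌈272766/70⌉ = 3897,  ⌈272737/70⌉ = 3897
s_{9404} = 3897 − 3897 = 0

0


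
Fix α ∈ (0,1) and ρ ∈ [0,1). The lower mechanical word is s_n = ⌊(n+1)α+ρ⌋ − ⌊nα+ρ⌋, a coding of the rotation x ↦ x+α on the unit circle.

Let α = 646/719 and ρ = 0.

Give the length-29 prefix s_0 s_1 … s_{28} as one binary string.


n=0: ⌊(1·646)/719⌋ − ⌊(0·646)/719⌋ = ⌊646/719⌋ − ⌊0/719⌋ = 0 − 0 = 0
n=1: ⌊(2·646)/719⌋ − ⌊(1·646)/719⌋ = ⌊1292/719⌋ − ⌊646/719⌋ = 1 − 0 = 1
n=2: ⌊(3·646)/719⌋ − ⌊(2·646)/719⌋ = ⌊1938/719⌋ − ⌊1292/719⌋ = 2 − 1 = 1
n=3: ⌊(4·646)/719⌋ − ⌊(3·646)/719⌋ = ⌊2584/719⌋ − ⌊1938/719⌋ = 3 − 2 = 1
n=4: ⌊(5·646)/719⌋ − ⌊(4·646)/719⌋ = ⌊3230/719⌋ − ⌊2584/719⌋ = 4 − 3 = 1
n=5: ⌊(6·646)/719⌋ − ⌊(5·646)/719⌋ = ⌊3876/719⌋ − ⌊3230/719⌋ = 5 − 4 = 1
n=6: ⌊(7·646)/719⌋ − ⌊(6·646)/719⌋ = ⌊4522/719⌋ − ⌊3876/719⌋ = 6 − 5 = 1
n=7: ⌊(8·646)/719⌋ − ⌊(7·646)/719⌋ = ⌊5168/719⌋ − ⌊4522/719⌋ = 7 − 6 = 1
n=8: ⌊(9·646)/719⌋ − ⌊(8·646)/719⌋ = ⌊5814/719⌋ − ⌊5168/719⌋ = 8 − 7 = 1
n=9: ⌊(10·646)/719⌋ − ⌊(9·646)/719⌋ = ⌊6460/719⌋ − ⌊5814/719⌋ = 8 − 8 = 0
n=10: ⌊(11·646)/719⌋ − ⌊(10·646)/719⌋ = ⌊7106/719⌋ − ⌊6460/719⌋ = 9 − 8 = 1
n=11: ⌊(12·646)/719⌋ − ⌊(11·646)/719⌋ = ⌊7752/719⌋ − ⌊7106/719⌋ = 10 − 9 = 1
n=12: ⌊(13·646)/719⌋ − ⌊(12·646)/719⌋ = ⌊8398/719⌋ − ⌊7752/719⌋ = 11 − 10 = 1
n=13: ⌊(14·646)/719⌋ − ⌊(13·646)/719⌋ = ⌊9044/719⌋ − ⌊8398/719⌋ = 12 − 11 = 1
n=14: ⌊(15·646)/719⌋ − ⌊(14·646)/719⌋ = ⌊9690/719⌋ − ⌊9044/719⌋ = 13 − 12 = 1
n=15: ⌊(16·646)/719⌋ − ⌊(15·646)/719⌋ = ⌊10336/719⌋ − ⌊9690/719⌋ = 14 − 13 = 1
n=16: ⌊(17·646)/719⌋ − ⌊(16·646)/719⌋ = ⌊10982/719⌋ − ⌊10336/719⌋ = 15 − 14 = 1
n=17: ⌊(18·646)/719⌋ − ⌊(17·646)/719⌋ = ⌊11628/719⌋ − ⌊10982/719⌋ = 16 − 15 = 1
n=18: ⌊(19·646)/719⌋ − ⌊(18·646)/719⌋ = ⌊12274/719⌋ − ⌊11628/719⌋ = 17 − 16 = 1
n=19: ⌊(20·646)/719⌋ − ⌊(19·646)/719⌋ = ⌊12920/719⌋ − ⌊12274/719⌋ = 17 − 17 = 0
n=20: ⌊(21·646)/719⌋ − ⌊(20·646)/719⌋ = ⌊13566/719⌋ − ⌊12920/719⌋ = 18 − 17 = 1
n=21: ⌊(22·646)/719⌋ − ⌊(21·646)/719⌋ = ⌊14212/719⌋ − ⌊13566/719⌋ = 19 − 18 = 1
n=22: ⌊(23·646)/719⌋ − ⌊(22·646)/719⌋ = ⌊14858/719⌋ − ⌊14212/719⌋ = 20 − 19 = 1
n=23: ⌊(24·646)/719⌋ − ⌊(23·646)/719⌋ = ⌊15504/719⌋ − ⌊14858/719⌋ = 21 − 20 = 1
n=24: ⌊(25·646)/719⌋ − ⌊(24·646)/719⌋ = ⌊16150/719⌋ − ⌊15504/719⌋ = 22 − 21 = 1
n=25: ⌊(26·646)/719⌋ − ⌊(25·646)/719⌋ = ⌊16796/719⌋ − ⌊16150/719⌋ = 23 − 22 = 1
n=26: ⌊(27·646)/719⌋ − ⌊(26·646)/719⌋ = ⌊17442/719⌋ − ⌊16796/719⌋ = 24 − 23 = 1
n=27: ⌊(28·646)/719⌋ − ⌊(27·646)/719⌋ = ⌊18088/719⌋ − ⌊17442/719⌋ = 25 − 24 = 1
n=28: ⌊(29·646)/719⌋ − ⌊(28·646)/719⌋ = ⌊18734/719⌋ − ⌊18088/719⌋ = 26 − 25 = 1

01111111101111111110111111111


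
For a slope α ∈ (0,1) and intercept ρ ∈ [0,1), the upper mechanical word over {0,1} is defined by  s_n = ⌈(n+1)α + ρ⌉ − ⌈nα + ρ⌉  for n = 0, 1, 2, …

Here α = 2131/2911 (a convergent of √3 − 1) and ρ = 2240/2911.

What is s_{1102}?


(n+1)α + ρ = (1103·2131 + 2240) / 2911 = 2352733/2911
nα + ρ     = (1102·2131 + 2240) / 2911 = 2350602/2911
⌈2352733/2911⌉ = 809,  ⌈2350602/2911⌉ = 808
s_{1102} = 809 − 808 = 1

1


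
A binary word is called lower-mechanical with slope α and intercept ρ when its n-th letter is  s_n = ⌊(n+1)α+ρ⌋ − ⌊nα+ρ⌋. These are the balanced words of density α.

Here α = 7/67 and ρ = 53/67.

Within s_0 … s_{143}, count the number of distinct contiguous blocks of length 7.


8

t_n = ⌊(n·7+53)/67⌋ for n = 0 … 144:
  n=0…9: ⌊53/67⌋=0 ⌊60/67⌋=0 ⌊67/67⌋=1 ⌊74/67⌋=1 ⌊81/67⌋=1 ⌊88/67⌋=1 ⌊95/67⌋=1 ⌊102/67⌋=1 ⌊109/67⌋=1 ⌊116/67⌋=1
  n=10…19: ⌊123/67⌋=1 ⌊130/67⌋=1 ⌊137/67⌋=2 ⌊144/67⌋=2 ⌊151/67⌋=2 ⌊158/67⌋=2 ⌊165/67⌋=2 ⌊172/67⌋=2 ⌊179/67⌋=2 ⌊186/67⌋=2
  n=20…29: ⌊193/67⌋=2 ⌊200/67⌋=2 ⌊207/67⌋=3 ⌊214/67⌋=3 ⌊221/67⌋=3 ⌊228/67⌋=3 ⌊235/67⌋=3 ⌊242/67⌋=3 ⌊249/67⌋=3 ⌊256/67⌋=3
  n=30…39: ⌊263/67⌋=3 ⌊270/67⌋=4 ⌊277/67⌋=4 ⌊284/67⌋=4 ⌊291/67⌋=4 ⌊298/67⌋=4 ⌊305/67⌋=4 ⌊312/67⌋=4 ⌊319/67⌋=4 ⌊326/67⌋=4
  n=40…49: ⌊333/67⌋=4 ⌊340/67⌋=5 ⌊347/67⌋=5 ⌊354/67⌋=5 ⌊361/67⌋=5 ⌊368/67⌋=5 ⌊375/67⌋=5 ⌊382/67⌋=5 ⌊389/67⌋=5 ⌊396/67⌋=5
  n=50…59: ⌊403/67⌋=6 ⌊410/67⌋=6 ⌊417/67⌋=6 ⌊424/67⌋=6 ⌊431/67⌋=6 ⌊438/67⌋=6 ⌊445/67⌋=6 ⌊452/67⌋=6 ⌊459/67⌋=6 ⌊466/67⌋=6
  n=60…69: ⌊473/67⌋=7 ⌊480/67⌋=7 ⌊487/67⌋=7 ⌊494/67⌋=7 ⌊501/67⌋=7 ⌊508/67⌋=7 ⌊515/67⌋=7 ⌊522/67⌋=7 ⌊529/67⌋=7 ⌊536/67⌋=8
  n=70…79: ⌊543/67⌋=8 ⌊550/67⌋=8 ⌊557/67⌋=8 ⌊564/67⌋=8 ⌊571/67⌋=8 ⌊578/67⌋=8 ⌊585/67⌋=8 ⌊592/67⌋=8 ⌊599/67⌋=8 ⌊606/67⌋=9
  n=80…89: ⌊613/67⌋=9 ⌊620/67⌋=9 ⌊627/67⌋=9 ⌊634/67⌋=9 ⌊641/67⌋=9 ⌊648/67⌋=9 ⌊655/67⌋=9 ⌊662/67⌋=9 ⌊669/67⌋=9 ⌊676/67⌋=10
  n=90…99: ⌊683/67⌋=10 ⌊690/67⌋=10 ⌊697/67⌋=10 ⌊704/67⌋=10 ⌊711/67⌋=10 ⌊718/67⌋=10 ⌊725/67⌋=10 ⌊732/67⌋=10 ⌊739/67⌋=11 ⌊746/67⌋=11
  n=100…109: ⌊753/67⌋=11 ⌊760/67⌋=11 ⌊767/67⌋=11 ⌊774/67⌋=11 ⌊781/67⌋=11 ⌊788/67⌋=11 ⌊795/67⌋=11 ⌊802/67⌋=11 ⌊809/67⌋=12 ⌊816/67⌋=12
  n=110…119: ⌊823/67⌋=12 ⌊830/67⌋=12 ⌊837/67⌋=12 ⌊844/67⌋=12 ⌊851/67⌋=12 ⌊858/67⌋=12 ⌊865/67⌋=12 ⌊872/67⌋=13 ⌊879/67⌋=13 ⌊886/67⌋=13
  n=120…129: ⌊893/67⌋=13 ⌊900/67⌋=13 ⌊907/67⌋=13 ⌊914/67⌋=13 ⌊921/67⌋=13 ⌊928/67⌋=13 ⌊935/67⌋=13 ⌊942/67⌋=14 ⌊949/67⌋=14 ⌊956/67⌋=14
  n=130…139: ⌊963/67⌋=14 ⌊970/67⌋=14 ⌊977/67⌋=14 ⌊984/67⌋=14 ⌊991/67⌋=14 ⌊998/67⌋=14 ⌊1005/67⌋=15 ⌊1012/67⌋=15 ⌊1019/67⌋=15 ⌊1026/67⌋=15
  n=140…144: ⌊1033/67⌋=15 ⌊1040/67⌋=15 ⌊1047/67⌋=15 ⌊1054/67⌋=15 ⌊1061/67⌋=15
s_n = t_(n+1) − t_n for n = 0 … 143 gives
prefix = 010000000001000000000100000000100000000010000000010000000001000000001000000000100000000010000000010000000001000000001000000000100000000100000000
slide a length-7 window over [0..6] … [137..143] (138 windows); first occurrence of each distinct factor:
  [  0..  6] 0100000
  [  1..  7] 1000000
  [  2..  8] 0000000
  [  5.. 11] 0000001
  [  6.. 12] 0000010
  [  7.. 13] 0000100
  [  8.. 14] 0001000
  [  9.. 15] 0010000
  (the other 130 windows repeat one of these)
distinct factors: {0000000, 0000001, 0000010, 0000100, 0001000, 0010000, 0100000, 1000000}
count = 8  (Sturmian bound for length 7 is 8)


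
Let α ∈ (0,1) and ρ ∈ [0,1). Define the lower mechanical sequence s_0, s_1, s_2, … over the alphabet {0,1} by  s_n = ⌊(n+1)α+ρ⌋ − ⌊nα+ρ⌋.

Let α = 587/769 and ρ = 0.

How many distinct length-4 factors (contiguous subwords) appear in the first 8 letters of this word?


t_n = ⌊(n·587)/769⌋ for n = 0 … 8:
  n=0…8: ⌊0/769⌋=0 ⌊587/769⌋=0 ⌊1174/769⌋=1 ⌊1761/769⌋=2 ⌊2348/769⌋=3 ⌊2935/769⌋=3 ⌊3522/769⌋=4 ⌊4109/769⌋=5 ⌊4696/769⌋=6
s_n = t_(n+1) − t_n for n = 0 … 7 gives
prefix = 01110111
slide a length-4 window over [0..3] … [4..7] (5 windows); first occurrence of each distinct factor:
  [  0..  3] 0111
  [  1..  4] 1110
  [  2..  5] 1101
  [  3..  6] 1011
  (the other 1 window repeats one of these)
distinct factors: {0111, 1011, 1101, 1110}
count = 4  (Sturmian bound for length 4 is 5)

4


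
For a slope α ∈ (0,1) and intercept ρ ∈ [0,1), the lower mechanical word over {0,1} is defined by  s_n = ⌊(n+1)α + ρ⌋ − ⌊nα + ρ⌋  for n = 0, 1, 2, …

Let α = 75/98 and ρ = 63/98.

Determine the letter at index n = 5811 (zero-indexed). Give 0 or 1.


1

(n+1)α + ρ = (5812·75 + 63) / 98 = 435963/98
nα + ρ     = (5811·75 + 63) / 98 = 435888/98
⌊435963/98⌋ = 4448,  ⌊435888/98⌋ = 4447
s_{5811} = 4448 − 4447 = 1


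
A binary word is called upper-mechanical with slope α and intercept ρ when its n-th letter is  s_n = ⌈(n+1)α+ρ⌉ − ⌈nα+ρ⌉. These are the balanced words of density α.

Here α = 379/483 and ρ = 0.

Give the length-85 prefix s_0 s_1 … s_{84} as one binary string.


n=0: ⌈(1·379)/483⌉ − ⌈(0·379)/483⌉ = ⌈379/483⌉ − ⌈0/483⌉ = 1 − 0 = 1
n=1: ⌈(2·379)/483⌉ − ⌈(1·379)/483⌉ = ⌈758/483⌉ − ⌈379/483⌉ = 2 − 1 = 1
n=2: ⌈(3·379)/483⌉ − ⌈(2·379)/483⌉ = ⌈1137/483⌉ − ⌈758/483⌉ = 3 − 2 = 1
n=3: ⌈(4·379)/483⌉ − ⌈(3·379)/483⌉ = ⌈1516/483⌉ − ⌈1137/483⌉ = 4 − 3 = 1
n=4: ⌈(5·379)/483⌉ − ⌈(4·379)/483⌉ = ⌈1895/483⌉ − ⌈1516/483⌉ = 4 − 4 = 0
n=5: ⌈(6·379)/483⌉ − ⌈(5·379)/483⌉ = ⌈2274/483⌉ − ⌈1895/483⌉ = 5 − 4 = 1
n=6: ⌈(7·379)/483⌉ − ⌈(6·379)/483⌉ = ⌈2653/483⌉ − ⌈2274/483⌉ = 6 − 5 = 1
n=7: ⌈(8·379)/483⌉ − ⌈(7·379)/483⌉ = ⌈3032/483⌉ − ⌈2653/483⌉ = 7 − 6 = 1
n=8: ⌈(9·379)/483⌉ − ⌈(8·379)/483⌉ = ⌈3411/483⌉ − ⌈3032/483⌉ = 8 − 7 = 1
n=9: ⌈(10·379)/483⌉ − ⌈(9·379)/483⌉ = ⌈3790/483⌉ − ⌈3411/483⌉ = 8 − 8 = 0
n=10: ⌈(11·379)/483⌉ − ⌈(10·379)/483⌉ = ⌈4169/483⌉ − ⌈3790/483⌉ = 9 − 8 = 1
n=11: ⌈(12·379)/483⌉ − ⌈(11·379)/483⌉ = ⌈4548/483⌉ − ⌈4169/483⌉ = 10 − 9 = 1
n=12: ⌈(13·379)/483⌉ − ⌈(12·379)/483⌉ = ⌈4927/483⌉ − ⌈4548/483⌉ = 11 − 10 = 1
n=13: ⌈(14·379)/483⌉ − ⌈(13·379)/483⌉ = ⌈5306/483⌉ − ⌈4927/483⌉ = 11 − 11 = 0
n=14: ⌈(15·379)/483⌉ − ⌈(14·379)/483⌉ = ⌈5685/483⌉ − ⌈5306/483⌉ = 12 − 11 = 1
n=15: ⌈(16·379)/483⌉ − ⌈(15·379)/483⌉ = ⌈6064/483⌉ − ⌈5685/483⌉ = 13 − 12 = 1
n=16: ⌈(17·379)/483⌉ − ⌈(16·379)/483⌉ = ⌈6443/483⌉ − ⌈6064/483⌉ = 14 − 13 = 1
n=17: ⌈(18·379)/483⌉ − ⌈(17·379)/483⌉ = ⌈6822/483⌉ − ⌈6443/483⌉ = 15 − 14 = 1
n=18: ⌈(19·379)/483⌉ − ⌈(18·379)/483⌉ = ⌈7201/483⌉ − ⌈6822/483⌉ = 15 − 15 = 0
n=19: ⌈(20·379)/483⌉ − ⌈(19·379)/483⌉ = ⌈7580/483⌉ − ⌈7201/483⌉ = 16 − 15 = 1
n=20: ⌈(21·379)/483⌉ − ⌈(20·379)/483⌉ = ⌈7959/483⌉ − ⌈7580/483⌉ = 17 − 16 = 1
n=21: ⌈(22·379)/483⌉ − ⌈(21·379)/483⌉ = ⌈8338/483⌉ − ⌈7959/483⌉ = 18 − 17 = 1
n=22: ⌈(23·379)/483⌉ − ⌈(22·379)/483⌉ = ⌈8717/483⌉ − ⌈8338/483⌉ = 19 − 18 = 1
n=23: ⌈(24·379)/483⌉ − ⌈(23·379)/483⌉ = ⌈9096/483⌉ − ⌈8717/483⌉ = 19 − 19 = 0
n=24: ⌈(25·379)/483⌉ − ⌈(24·379)/483⌉ = ⌈9475/483⌉ − ⌈9096/483⌉ = 20 − 19 = 1
n=25: ⌈(26·379)/483⌉ − ⌈(25·379)/483⌉ = ⌈9854/483⌉ − ⌈9475/483⌉ = 21 − 20 = 1
n=26: ⌈(27·379)/483⌉ − ⌈(26·379)/483⌉ = ⌈10233/483⌉ − ⌈9854/483⌉ = 22 − 21 = 1
n=27: ⌈(28·379)/483⌉ − ⌈(27·379)/483⌉ = ⌈10612/483⌉ − ⌈10233/483⌉ = 22 − 22 = 0
n=28: ⌈(29·379)/483⌉ − ⌈(28·379)/483⌉ = ⌈10991/483⌉ − ⌈10612/483⌉ = 23 − 22 = 1
n=29: ⌈(30·379)/483⌉ − ⌈(29·379)/483⌉ = ⌈11370/483⌉ − ⌈10991/483⌉ = 24 − 23 = 1
n=30: ⌈(31·379)/483⌉ − ⌈(30·379)/483⌉ = ⌈11749/483⌉ − ⌈11370/483⌉ = 25 − 24 = 1
n=31: ⌈(32·379)/483⌉ − ⌈(31·379)/483⌉ = ⌈12128/483⌉ − ⌈11749/483⌉ = 26 − 25 = 1
n=32: ⌈(33·379)/483⌉ − ⌈(32·379)/483⌉ = ⌈12507/483⌉ − ⌈12128/483⌉ = 26 − 26 = 0
n=33: ⌈(34·379)/483⌉ − ⌈(33·379)/483⌉ = ⌈12886/483⌉ − ⌈12507/483⌉ = 27 − 26 = 1
n=34: ⌈(35·379)/483⌉ − ⌈(34·379)/483⌉ = ⌈13265/483⌉ − ⌈12886/483⌉ = 28 − 27 = 1
n=35: ⌈(36·379)/483⌉ − ⌈(35·379)/483⌉ = ⌈13644/483⌉ − ⌈13265/483⌉ = 29 − 28 = 1
n=36: ⌈(37·379)/483⌉ − ⌈(36·379)/483⌉ = ⌈14023/483⌉ − ⌈13644/483⌉ = 30 − 29 = 1
n=37: ⌈(38·379)/483⌉ − ⌈(37·379)/483⌉ = ⌈14402/483⌉ − ⌈14023/483⌉ = 30 − 30 = 0
n=38: ⌈(39·379)/483⌉ − ⌈(38·379)/483⌉ = ⌈14781/483⌉ − ⌈14402/483⌉ = 31 − 30 = 1
n=39: ⌈(40·379)/483⌉ − ⌈(39·379)/483⌉ = ⌈15160/483⌉ − ⌈14781/483⌉ = 32 − 31 = 1
n=40: ⌈(41·379)/483⌉ − ⌈(40·379)/483⌉ = ⌈15539/483⌉ − ⌈15160/483⌉ = 33 − 32 = 1
n=41: ⌈(42·379)/483⌉ − ⌈(41·379)/483⌉ = ⌈15918/483⌉ − ⌈15539/483⌉ = 33 − 33 = 0
n=42: ⌈(43·379)/483⌉ − ⌈(42·379)/483⌉ = ⌈16297/483⌉ − ⌈15918/483⌉ = 34 − 33 = 1
n=43: ⌈(44·379)/483⌉ − ⌈(43·379)/483⌉ = ⌈16676/483⌉ − ⌈16297/483⌉ = 35 − 34 = 1
n=44: ⌈(45·379)/483⌉ − ⌈(44·379)/483⌉ = ⌈17055/483⌉ − ⌈16676/483⌉ = 36 − 35 = 1
n=45: ⌈(46·379)/483⌉ − ⌈(45·379)/483⌉ = ⌈17434/483⌉ − ⌈17055/483⌉ = 37 − 36 = 1
n=46: ⌈(47·379)/483⌉ − ⌈(46·379)/483⌉ = ⌈17813/483⌉ − ⌈17434/483⌉ = 37 − 37 = 0
n=47: ⌈(48·379)/483⌉ − ⌈(47·379)/483⌉ = ⌈18192/483⌉ − ⌈17813/483⌉ = 38 − 37 = 1
n=48: ⌈(49·379)/483⌉ − ⌈(48·379)/483⌉ = ⌈18571/483⌉ − ⌈18192/483⌉ = 39 − 38 = 1
n=49: ⌈(50·379)/483⌉ − ⌈(49·379)/483⌉ = ⌈18950/483⌉ − ⌈18571/483⌉ = 40 − 39 = 1
n=50: ⌈(51·379)/483⌉ − ⌈(50·379)/483⌉ = ⌈19329/483⌉ − ⌈18950/483⌉ = 41 − 40 = 1
n=51: ⌈(52·379)/483⌉ − ⌈(51·379)/483⌉ = ⌈19708/483⌉ − ⌈19329/483⌉ = 41 − 41 = 0
n=52: ⌈(53·379)/483⌉ − ⌈(52·379)/483⌉ = ⌈20087/483⌉ − ⌈19708/483⌉ = 42 − 41 = 1
n=53: ⌈(54·379)/483⌉ − ⌈(53·379)/483⌉ = ⌈20466/483⌉ − ⌈20087/483⌉ = 43 − 42 = 1
n=54: ⌈(55·379)/483⌉ − ⌈(54·379)/483⌉ = ⌈20845/483⌉ − ⌈20466/483⌉ = 44 − 43 = 1
n=55: ⌈(56·379)/483⌉ − ⌈(55·379)/483⌉ = ⌈21224/483⌉ − ⌈20845/483⌉ = 44 − 44 = 0
n=56: ⌈(57·379)/483⌉ − ⌈(56·379)/483⌉ = ⌈21603/483⌉ − ⌈21224/483⌉ = 45 − 44 = 1
n=57: ⌈(58·379)/483⌉ − ⌈(57·379)/483⌉ = ⌈21982/483⌉ − ⌈21603/483⌉ = 46 − 45 = 1
n=58: ⌈(59·379)/483⌉ − ⌈(58·379)/483⌉ = ⌈22361/483⌉ − ⌈21982/483⌉ = 47 − 46 = 1
n=59: ⌈(60·379)/483⌉ − ⌈(59·379)/483⌉ = ⌈22740/483⌉ − ⌈22361/483⌉ = 48 − 47 = 1
n=60: ⌈(61·379)/483⌉ − ⌈(60·379)/483⌉ = ⌈23119/483⌉ − ⌈22740/483⌉ = 48 − 48 = 0
n=61: ⌈(62·379)/483⌉ − ⌈(61·379)/483⌉ = ⌈23498/483⌉ − ⌈23119/483⌉ = 49 − 48 = 1
n=62: ⌈(63·379)/483⌉ − ⌈(62·379)/483⌉ = ⌈23877/483⌉ − ⌈23498/483⌉ = 50 − 49 = 1
n=63: ⌈(64·379)/483⌉ − ⌈(63·379)/483⌉ = ⌈24256/483⌉ − ⌈23877/483⌉ = 51 − 50 = 1
n=64: ⌈(65·379)/483⌉ − ⌈(64·379)/483⌉ = ⌈24635/483⌉ − ⌈24256/483⌉ = 52 − 51 = 1
n=65: ⌈(66·379)/483⌉ − ⌈(65·379)/483⌉ = ⌈25014/483⌉ − ⌈24635/483⌉ = 52 − 52 = 0
n=66: ⌈(67·379)/483⌉ − ⌈(66·379)/483⌉ = ⌈25393/483⌉ − ⌈25014/483⌉ = 53 − 52 = 1
n=67: ⌈(68·379)/483⌉ − ⌈(67·379)/483⌉ = ⌈25772/483⌉ − ⌈25393/483⌉ = 54 − 53 = 1
n=68: ⌈(69·379)/483⌉ − ⌈(68·379)/483⌉ = ⌈26151/483⌉ − ⌈25772/483⌉ = 55 − 54 = 1
n=69: ⌈(70·379)/483⌉ − ⌈(69·379)/483⌉ = ⌈26530/483⌉ − ⌈26151/483⌉ = 55 − 55 = 0
n=70: ⌈(71·379)/483⌉ − ⌈(70·379)/483⌉ = ⌈26909/483⌉ − ⌈26530/483⌉ = 56 − 55 = 1
n=71: ⌈(72·379)/483⌉ − ⌈(71·379)/483⌉ = ⌈27288/483⌉ − ⌈26909/483⌉ = 57 − 56 = 1
n=72: ⌈(73·379)/483⌉ − ⌈(72·379)/483⌉ = ⌈27667/483⌉ − ⌈27288/483⌉ = 58 − 57 = 1
n=73: ⌈(74·379)/483⌉ − ⌈(73·379)/483⌉ = ⌈28046/483⌉ − ⌈27667/483⌉ = 59 − 58 = 1
n=74: ⌈(75·379)/483⌉ − ⌈(74·379)/483⌉ = ⌈28425/483⌉ − ⌈28046/483⌉ = 59 − 59 = 0
n=75: ⌈(76·379)/483⌉ − ⌈(75·379)/483⌉ = ⌈28804/483⌉ − ⌈28425/483⌉ = 60 − 59 = 1
n=76: ⌈(77·379)/483⌉ − ⌈(76·379)/483⌉ = ⌈29183/483⌉ − ⌈28804/483⌉ = 61 − 60 = 1
n=77: ⌈(78·379)/483⌉ − ⌈(77·379)/483⌉ = ⌈29562/483⌉ − ⌈29183/483⌉ = 62 − 61 = 1
n=78: ⌈(79·379)/483⌉ − ⌈(78·379)/483⌉ = ⌈29941/483⌉ − ⌈29562/483⌉ = 62 − 62 = 0
n=79: ⌈(80·379)/483⌉ − ⌈(79·379)/483⌉ = ⌈30320/483⌉ − ⌈29941/483⌉ = 63 − 62 = 1
n=80: ⌈(81·379)/483⌉ − ⌈(80·379)/483⌉ = ⌈30699/483⌉ − ⌈30320/483⌉ = 64 − 63 = 1
n=81: ⌈(82·379)/483⌉ − ⌈(81·379)/483⌉ = ⌈31078/483⌉ − ⌈30699/483⌉ = 65 − 64 = 1
n=82: ⌈(83·379)/483⌉ − ⌈(82·379)/483⌉ = ⌈31457/483⌉ − ⌈31078/483⌉ = 66 − 65 = 1
n=83: ⌈(84·379)/483⌉ − ⌈(83·379)/483⌉ = ⌈31836/483⌉ − ⌈31457/483⌉ = 66 − 66 = 0
n=84: ⌈(85·379)/483⌉ − ⌈(84·379)/483⌉ = ⌈32215/483⌉ − ⌈31836/483⌉ = 67 − 66 = 1

1111011110111011110111101110111101111011101111011110111011110111101110111101110111101


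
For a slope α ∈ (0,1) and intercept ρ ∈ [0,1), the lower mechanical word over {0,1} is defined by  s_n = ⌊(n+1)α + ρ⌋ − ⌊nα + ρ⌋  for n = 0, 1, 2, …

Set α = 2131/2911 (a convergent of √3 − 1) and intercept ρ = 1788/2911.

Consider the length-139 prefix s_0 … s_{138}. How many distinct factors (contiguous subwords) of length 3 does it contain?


t_n = ⌊(n·2131+1788)/2911⌋ for n = 0 … 139:
  n=0…9: ⌊1788/2911⌋=0 ⌊3919/2911⌋=1 ⌊6050/2911⌋=2 ⌊8181/2911⌋=2 ⌊10312/2911⌋=3 ⌊12443/2911⌋=4 ⌊14574/2911⌋=5 ⌊16705/2911⌋=5 ⌊18836/2911⌋=6 ⌊20967/2911⌋=7
  n=10…19: ⌊23098/2911⌋=7 ⌊25229/2911⌋=8 ⌊27360/2911⌋=9 ⌊29491/2911⌋=10 ⌊31622/2911⌋=10 ⌊33753/2911⌋=11 ⌊35884/2911⌋=12 ⌊38015/2911⌋=13 ⌊40146/2911⌋=13 ⌊42277/2911⌋=14
  n=20…29: ⌊44408/2911⌋=15 ⌊46539/2911⌋=15 ⌊48670/2911⌋=16 ⌊50801/2911⌋=17 ⌊52932/2911⌋=18 ⌊55063/2911⌋=18 ⌊57194/2911⌋=19 ⌊59325/2911⌋=20 ⌊61456/2911⌋=21 ⌊63587/2911⌋=21
  n=30…39: ⌊65718/2911⌋=22 ⌊67849/2911⌋=23 ⌊69980/2911⌋=24 ⌊72111/2911⌋=24 ⌊74242/2911⌋=25 ⌊76373/2911⌋=26 ⌊78504/2911⌋=26 ⌊80635/2911⌋=27 ⌊82766/2911⌋=28 ⌊84897/2911⌋=29
  n=40…49: ⌊87028/2911⌋=29 ⌊89159/2911⌋=30 ⌊91290/2911⌋=31 ⌊93421/2911⌋=32 ⌊95552/2911⌋=32 ⌊97683/2911⌋=33 ⌊99814/2911⌋=34 ⌊101945/2911⌋=35 ⌊104076/2911⌋=35 ⌊106207/2911⌋=36
  n=50…59: ⌊108338/2911⌋=37 ⌊110469/2911⌋=37 ⌊112600/2911⌋=38 ⌊114731/2911⌋=39 ⌊116862/2911⌋=40 ⌊118993/2911⌋=40 ⌊121124/2911⌋=41 ⌊123255/2911⌋=42 ⌊125386/2911⌋=43 ⌊127517/2911⌋=43
  n=60…69: ⌊129648/2911⌋=44 ⌊131779/2911⌋=45 ⌊133910/2911⌋=46 ⌊136041/2911⌋=46 ⌊138172/2911⌋=47 ⌊140303/2911⌋=48 ⌊142434/2911⌋=48 ⌊144565/2911⌋=49 ⌊146696/2911⌋=50 ⌊148827/2911⌋=51
  n=70…79: ⌊150958/2911⌋=51 ⌊153089/2911⌋=52 ⌊155220/2911⌋=53 ⌊157351/2911⌋=54 ⌊159482/2911⌋=54 ⌊161613/2911⌋=55 ⌊163744/2911⌋=56 ⌊165875/2911⌋=56 ⌊168006/2911⌋=57 ⌊170137/2911⌋=58
  n=80…89: ⌊172268/2911⌋=59 ⌊174399/2911⌋=59 ⌊176530/2911⌋=60 ⌊178661/2911⌋=61 ⌊180792/2911⌋=62 ⌊182923/2911⌋=62 ⌊185054/2911⌋=63 ⌊187185/2911⌋=64 ⌊189316/2911⌋=65 ⌊191447/2911⌋=65
  n=90…99: ⌊193578/2911⌋=66 ⌊195709/2911⌋=67 ⌊197840/2911⌋=67 ⌊199971/2911⌋=68 ⌊202102/2911⌋=69 ⌊204233/2911⌋=70 ⌊206364/2911⌋=70 ⌊208495/2911⌋=71 ⌊210626/2911⌋=72 ⌊212757/2911⌋=73
  n=100…109: ⌊214888/2911⌋=73 ⌊217019/2911⌋=74 ⌊219150/2911⌋=75 ⌊221281/2911⌋=76 ⌊223412/2911⌋=76 ⌊225543/2911⌋=77 ⌊227674/2911⌋=78 ⌊229805/2911⌋=78 ⌊231936/2911⌋=79 ⌊234067/2911⌋=80
  n=110…119: ⌊236198/2911⌋=81 ⌊238329/2911⌋=81 ⌊240460/2911⌋=82 ⌊242591/2911⌋=83 ⌊244722/2911⌋=84 ⌊246853/2911⌋=84 ⌊248984/2911⌋=85 ⌊251115/2911⌋=86 ⌊253246/2911⌋=86 ⌊255377/2911⌋=87
  n=120…129: ⌊257508/2911⌋=88 ⌊259639/2911⌋=89 ⌊261770/2911⌋=89 ⌊263901/2911⌋=90 ⌊266032/2911⌋=91 ⌊268163/2911⌋=92 ⌊270294/2911⌋=92 ⌊272425/2911⌋=93 ⌊274556/2911⌋=94 ⌊276687/2911⌋=95
  n=130…139: ⌊278818/2911⌋=95 ⌊280949/2911⌋=96 ⌊283080/2911⌋=97 ⌊285211/2911⌋=97 ⌊287342/2911⌋=98 ⌊289473/2911⌋=99 ⌊291604/2911⌋=100 ⌊293735/2911⌋=100 ⌊295866/2911⌋=101 ⌊297997/2911⌋=102
s_n = t_(n+1) − t_n for n = 0 … 138 gives
prefix = 1101110110111011101101110111011101101110111011101101110111011101101110111011011101110111011011101110111011011101110110111011101110110111011
slide a length-3 window over [0..2] … [136..138] (137 windows); first occurrence of each distinct factor:
  [  0..  2] 110
  [  1..  3] 101
  [  2..  4] 011
  [  3..  5] 111
  (the other 133 windows repeat one of these)
distinct factors: {011, 101, 110, 111}
count = 4  (Sturmian bound for length 3 is 4)

4


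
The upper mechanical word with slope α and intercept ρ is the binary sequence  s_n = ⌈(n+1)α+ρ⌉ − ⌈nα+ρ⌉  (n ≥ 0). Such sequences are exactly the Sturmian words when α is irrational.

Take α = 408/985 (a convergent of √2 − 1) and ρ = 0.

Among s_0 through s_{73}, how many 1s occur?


31

#1s = Σ_{n=0}^{73} s_n = Σ_{n=0}^{73} (⌈(n+1)α+ρ⌉ − ⌈nα+ρ⌉)
the sum telescopes: every ⌈nα+ρ⌉ with 0 < n < 74 appears once with + and once with −, leaving ⌈74α+ρ⌉ − ⌈0·α+ρ⌉
74α + ρ = (74·408) / 985 = 30192/985
ρ = 0/985
⌈30192/985⌉ = 31,  ⌈0/985⌉ = 0
#1s = 31 − 0 = 31


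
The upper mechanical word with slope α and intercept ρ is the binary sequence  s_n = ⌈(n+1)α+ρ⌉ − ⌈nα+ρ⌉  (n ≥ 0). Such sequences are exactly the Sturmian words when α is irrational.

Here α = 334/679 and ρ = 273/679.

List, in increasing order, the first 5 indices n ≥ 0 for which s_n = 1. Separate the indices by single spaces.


n=0: ⌈607/679⌉−⌈273/679⌉ = 1−1 = 0
n=1: ⌈941/679⌉−⌈607/679⌉ = 2−1 = 1  ← one
n=2: ⌈1275/679⌉−⌈941/679⌉ = 2−2 = 0
n=3: ⌈1609/679⌉−⌈1275/679⌉ = 3−2 = 1  ← one
n=4: ⌈1943/679⌉−⌈1609/679⌉ = 3−3 = 0
n=5: ⌈2277/679⌉−⌈1943/679⌉ = 4−3 = 1  ← one
n=6: ⌈2611/679⌉−⌈2277/679⌉ = 4−4 = 0
n=7: ⌈2945/679⌉−⌈2611/679⌉ = 5−4 = 1  ← one
n=8: ⌈3279/679⌉−⌈2945/679⌉ = 5−5 = 0
n=9: ⌈3613/679⌉−⌈3279/679⌉ = 6−5 = 1  ← one
positions of the first 5 ones: 1 3 5 7 9

1 3 5 7 9


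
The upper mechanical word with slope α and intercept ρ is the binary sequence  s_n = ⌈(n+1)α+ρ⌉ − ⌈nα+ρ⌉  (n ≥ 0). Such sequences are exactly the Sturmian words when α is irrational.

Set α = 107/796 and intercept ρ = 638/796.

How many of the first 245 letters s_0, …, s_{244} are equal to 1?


33

#1s = Σ_{n=0}^{244} s_n = Σ_{n=0}^{244} (⌈(n+1)α+ρ⌉ − ⌈nα+ρ⌉)
the sum telescopes: every ⌈nα+ρ⌉ with 0 < n < 245 appears once with + and once with −, leaving ⌈245α+ρ⌉ − ⌈0·α+ρ⌉
245α + ρ = (245·107 + 638) / 796 = 26853/796
ρ = 638/796
⌈26853/796⌉ = 34,  ⌈638/796⌉ = 1
#1s = 34 − 1 = 33


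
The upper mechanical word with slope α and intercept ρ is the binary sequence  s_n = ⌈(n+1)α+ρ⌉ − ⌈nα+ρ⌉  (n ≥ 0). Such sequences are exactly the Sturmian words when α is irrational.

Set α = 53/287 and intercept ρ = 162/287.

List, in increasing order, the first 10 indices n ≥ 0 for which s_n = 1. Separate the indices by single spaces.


2 7 13 18 24 29 34 40 45 51

n=0: ⌈215/287⌉−⌈162/287⌉ = 1−1 = 0
n=1: ⌈268/287⌉−⌈215/287⌉ = 1−1 = 0
n=2: ⌈321/287⌉−⌈268/287⌉ = 2−1 = 1  ← one
n=3: ⌈374/287⌉−⌈321/287⌉ = 2−2 = 0
n=4: ⌈427/287⌉−⌈374/287⌉ = 2−2 = 0
n=5: ⌈480/287⌉−⌈427/287⌉ = 2−2 = 0
n=6: ⌈533/287⌉−⌈480/287⌉ = 2−2 = 0
n=7: ⌈586/287⌉−⌈533/287⌉ = 3−2 = 1  ← one
n=8: ⌈639/287⌉−⌈586/287⌉ = 3−3 = 0
n=9: ⌈692/287⌉−⌈639/287⌉ = 3−3 = 0
n=10: ⌈745/287⌉−⌈692/287⌉ = 3−3 = 0
n=11: ⌈798/287⌉−⌈745/287⌉ = 3−3 = 0
n=12: ⌈851/287⌉−⌈798/287⌉ = 3−3 = 0
n=13: ⌈904/287⌉−⌈851/287⌉ = 4−3 = 1  ← one
n=14: ⌈957/287⌉−⌈904/287⌉ = 4−4 = 0
n=15: ⌈1010/287⌉−⌈957/287⌉ = 4−4 = 0
n=16: ⌈1063/287⌉−⌈1010/287⌉ = 4−4 = 0
n=17: ⌈1116/287⌉−⌈1063/287⌉ = 4−4 = 0
n=18: ⌈1169/287⌉−⌈1116/287⌉ = 5−4 = 1  ← one
n=19: ⌈1222/287⌉−⌈1169/287⌉ = 5−5 = 0
n=20: ⌈1275/287⌉−⌈1222/287⌉ = 5−5 = 0
n=21: ⌈1328/287⌉−⌈1275/287⌉ = 5−5 = 0
n=22: ⌈1381/287⌉−⌈1328/287⌉ = 5−5 = 0
n=23: ⌈1434/287⌉−⌈1381/287⌉ = 5−5 = 0
n=24: ⌈1487/287⌉−⌈1434/287⌉ = 6−5 = 1  ← one
n=25: ⌈1540/287⌉−⌈1487/287⌉ = 6−6 = 0
n=26: ⌈1593/287⌉−⌈1540/287⌉ = 6−6 = 0
n=27: ⌈1646/287⌉−⌈1593/287⌉ = 6−6 = 0
n=28: ⌈1699/287⌉−⌈1646/287⌉ = 6−6 = 0
n=29: ⌈1752/287⌉−⌈1699/287⌉ = 7−6 = 1  ← one
n=30: ⌈1805/287⌉−⌈1752/287⌉ = 7−7 = 0
n=31: ⌈1858/287⌉−⌈1805/287⌉ = 7−7 = 0
n=32: ⌈1911/287⌉−⌈1858/287⌉ = 7−7 = 0
n=33: ⌈1964/287⌉−⌈1911/287⌉ = 7−7 = 0
n=34: ⌈2017/287⌉−⌈1964/287⌉ = 8−7 = 1  ← one
n=35: ⌈2070/287⌉−⌈2017/287⌉ = 8−8 = 0
n=36: ⌈2123/287⌉−⌈2070/287⌉ = 8−8 = 0
n=37: ⌈2176/287⌉−⌈2123/287⌉ = 8−8 = 0
n=38: ⌈2229/287⌉−⌈2176/287⌉ = 8−8 = 0
n=39: ⌈2282/287⌉−⌈2229/287⌉ = 8−8 = 0
n=40: ⌈2335/287⌉−⌈2282/287⌉ = 9−8 = 1  ← one
n=41: ⌈2388/287⌉−⌈2335/287⌉ = 9−9 = 0
n=42: ⌈2441/287⌉−⌈2388/287⌉ = 9−9 = 0
n=43: ⌈2494/287⌉−⌈2441/287⌉ = 9−9 = 0
n=44: ⌈2547/287⌉−⌈2494/287⌉ = 9−9 = 0
n=45: ⌈2600/287⌉−⌈2547/287⌉ = 10−9 = 1  ← one
n=46: ⌈2653/287⌉−⌈2600/287⌉ = 10−10 = 0
n=47: ⌈2706/287⌉−⌈2653/287⌉ = 10−10 = 0
n=48: ⌈2759/287⌉−⌈2706/287⌉ = 10−10 = 0
n=49: ⌈2812/287⌉−⌈2759/287⌉ = 10−10 = 0
n=50: ⌈2865/287⌉−⌈2812/287⌉ = 10−10 = 0
n=51: ⌈2918/287⌉−⌈2865/287⌉ = 11−10 = 1  ← one
positions of the first 10 ones: 2 7 13 18 24 29 34 40 45 51


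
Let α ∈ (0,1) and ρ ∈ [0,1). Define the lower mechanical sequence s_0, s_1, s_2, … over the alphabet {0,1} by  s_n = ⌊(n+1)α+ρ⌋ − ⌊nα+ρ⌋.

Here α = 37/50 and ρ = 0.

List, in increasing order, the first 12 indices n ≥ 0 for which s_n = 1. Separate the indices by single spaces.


n=0: ⌊37/50⌋−⌊0/50⌋ = 0−0 = 0
n=1: ⌊74/50⌋−⌊37/50⌋ = 1−0 = 1  ← one
n=2: ⌊111/50⌋−⌊74/50⌋ = 2−1 = 1  ← one
n=3: ⌊148/50⌋−⌊111/50⌋ = 2−2 = 0
n=4: ⌊185/50⌋−⌊148/50⌋ = 3−2 = 1  ← one
n=5: ⌊222/50⌋−⌊185/50⌋ = 4−3 = 1  ← one
n=6: ⌊259/50⌋−⌊222/50⌋ = 5−4 = 1  ← one
n=7: ⌊296/50⌋−⌊259/50⌋ = 5−5 = 0
n=8: ⌊333/50⌋−⌊296/50⌋ = 6−5 = 1  ← one
n=9: ⌊370/50⌋−⌊333/50⌋ = 7−6 = 1  ← one
n=10: ⌊407/50⌋−⌊370/50⌋ = 8−7 = 1  ← one
n=11: ⌊444/50⌋−⌊407/50⌋ = 8−8 = 0
n=12: ⌊481/50⌋−⌊444/50⌋ = 9−8 = 1  ← one
n=13: ⌊518/50⌋−⌊481/50⌋ = 10−9 = 1  ← one
n=14: ⌊555/50⌋−⌊518/50⌋ = 11−10 = 1  ← one
n=15: ⌊592/50⌋−⌊555/50⌋ = 11−11 = 0
n=16: ⌊629/50⌋−⌊592/50⌋ = 12−11 = 1  ← one
positions of the first 12 ones: 1 2 4 5 6 8 9 10 12 13 14 16

1 2 4 5 6 8 9 10 12 13 14 16


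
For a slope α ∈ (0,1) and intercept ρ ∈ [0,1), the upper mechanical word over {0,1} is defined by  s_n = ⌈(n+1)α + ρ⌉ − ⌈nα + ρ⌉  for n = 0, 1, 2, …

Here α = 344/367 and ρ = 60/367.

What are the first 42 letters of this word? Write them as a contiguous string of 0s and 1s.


110111111111111111011111111111111101111111

n=0: ⌈(1·344+60)/367⌉ − ⌈(0·344+60)/367⌉ = ⌈404/367⌉ − ⌈60/367⌉ = 2 − 1 = 1
n=1: ⌈(2·344+60)/367⌉ − ⌈(1·344+60)/367⌉ = ⌈748/367⌉ − ⌈404/367⌉ = 3 − 2 = 1
n=2: ⌈(3·344+60)/367⌉ − ⌈(2·344+60)/367⌉ = ⌈1092/367⌉ − ⌈748/367⌉ = 3 − 3 = 0
n=3: ⌈(4·344+60)/367⌉ − ⌈(3·344+60)/367⌉ = ⌈1436/367⌉ − ⌈1092/367⌉ = 4 − 3 = 1
n=4: ⌈(5·344+60)/367⌉ − ⌈(4·344+60)/367⌉ = ⌈1780/367⌉ − ⌈1436/367⌉ = 5 − 4 = 1
n=5: ⌈(6·344+60)/367⌉ − ⌈(5·344+60)/367⌉ = ⌈2124/367⌉ − ⌈1780/367⌉ = 6 − 5 = 1
n=6: ⌈(7·344+60)/367⌉ − ⌈(6·344+60)/367⌉ = ⌈2468/367⌉ − ⌈2124/367⌉ = 7 − 6 = 1
n=7: ⌈(8·344+60)/367⌉ − ⌈(7·344+60)/367⌉ = ⌈2812/367⌉ − ⌈2468/367⌉ = 8 − 7 = 1
n=8: ⌈(9·344+60)/367⌉ − ⌈(8·344+60)/367⌉ = ⌈3156/367⌉ − ⌈2812/367⌉ = 9 − 8 = 1
n=9: ⌈(10·344+60)/367⌉ − ⌈(9·344+60)/367⌉ = ⌈3500/367⌉ − ⌈3156/367⌉ = 10 − 9 = 1
n=10: ⌈(11·344+60)/367⌉ − ⌈(10·344+60)/367⌉ = ⌈3844/367⌉ − ⌈3500/367⌉ = 11 − 10 = 1
n=11: ⌈(12·344+60)/367⌉ − ⌈(11·344+60)/367⌉ = ⌈4188/367⌉ − ⌈3844/367⌉ = 12 − 11 = 1
n=12: ⌈(13·344+60)/367⌉ − ⌈(12·344+60)/367⌉ = ⌈4532/367⌉ − ⌈4188/367⌉ = 13 − 12 = 1
n=13: ⌈(14·344+60)/367⌉ − ⌈(13·344+60)/367⌉ = ⌈4876/367⌉ − ⌈4532/367⌉ = 14 − 13 = 1
n=14: ⌈(15·344+60)/367⌉ − ⌈(14·344+60)/367⌉ = ⌈5220/367⌉ − ⌈4876/367⌉ = 15 − 14 = 1
n=15: ⌈(16·344+60)/367⌉ − ⌈(15·344+60)/367⌉ = ⌈5564/367⌉ − ⌈5220/367⌉ = 16 − 15 = 1
n=16: ⌈(17·344+60)/367⌉ − ⌈(16·344+60)/367⌉ = ⌈5908/367⌉ − ⌈5564/367⌉ = 17 − 16 = 1
n=17: ⌈(18·344+60)/367⌉ − ⌈(17·344+60)/367⌉ = ⌈6252/367⌉ − ⌈5908/367⌉ = 18 − 17 = 1
n=18: ⌈(19·344+60)/367⌉ − ⌈(18·344+60)/367⌉ = ⌈6596/367⌉ − ⌈6252/367⌉ = 18 − 18 = 0
n=19: ⌈(20·344+60)/367⌉ − ⌈(19·344+60)/367⌉ = ⌈6940/367⌉ − ⌈6596/367⌉ = 19 − 18 = 1
n=20: ⌈(21·344+60)/367⌉ − ⌈(20·344+60)/367⌉ = ⌈7284/367⌉ − ⌈6940/367⌉ = 20 − 19 = 1
n=21: ⌈(22·344+60)/367⌉ − ⌈(21·344+60)/367⌉ = ⌈7628/367⌉ − ⌈7284/367⌉ = 21 − 20 = 1
n=22: ⌈(23·344+60)/367⌉ − ⌈(22·344+60)/367⌉ = ⌈7972/367⌉ − ⌈7628/367⌉ = 22 − 21 = 1
n=23: ⌈(24·344+60)/367⌉ − ⌈(23·344+60)/367⌉ = ⌈8316/367⌉ − ⌈7972/367⌉ = 23 − 22 = 1
n=24: ⌈(25·344+60)/367⌉ − ⌈(24·344+60)/367⌉ = ⌈8660/367⌉ − ⌈8316/367⌉ = 24 − 23 = 1
n=25: ⌈(26·344+60)/367⌉ − ⌈(25·344+60)/367⌉ = ⌈9004/367⌉ − ⌈8660/367⌉ = 25 − 24 = 1
n=26: ⌈(27·344+60)/367⌉ − ⌈(26·344+60)/367⌉ = ⌈9348/367⌉ − ⌈9004/367⌉ = 26 − 25 = 1
n=27: ⌈(28·344+60)/367⌉ − ⌈(27·344+60)/367⌉ = ⌈9692/367⌉ − ⌈9348/367⌉ = 27 − 26 = 1
n=28: ⌈(29·344+60)/367⌉ − ⌈(28·344+60)/367⌉ = ⌈10036/367⌉ − ⌈9692/367⌉ = 28 − 27 = 1
n=29: ⌈(30·344+60)/367⌉ − ⌈(29·344+60)/367⌉ = ⌈10380/367⌉ − ⌈10036/367⌉ = 29 − 28 = 1
n=30: ⌈(31·344+60)/367⌉ − ⌈(30·344+60)/367⌉ = ⌈10724/367⌉ − ⌈10380/367⌉ = 30 − 29 = 1
n=31: ⌈(32·344+60)/367⌉ − ⌈(31·344+60)/367⌉ = ⌈11068/367⌉ − ⌈10724/367⌉ = 31 − 30 = 1
n=32: ⌈(33·344+60)/367⌉ − ⌈(32·344+60)/367⌉ = ⌈11412/367⌉ − ⌈11068/367⌉ = 32 − 31 = 1
n=33: ⌈(34·344+60)/367⌉ − ⌈(33·344+60)/367⌉ = ⌈11756/367⌉ − ⌈11412/367⌉ = 33 − 32 = 1
n=34: ⌈(35·344+60)/367⌉ − ⌈(34·344+60)/367⌉ = ⌈12100/367⌉ − ⌈11756/367⌉ = 33 − 33 = 0
n=35: ⌈(36·344+60)/367⌉ − ⌈(35·344+60)/367⌉ = ⌈12444/367⌉ − ⌈12100/367⌉ = 34 − 33 = 1
n=36: ⌈(37·344+60)/367⌉ − ⌈(36·344+60)/367⌉ = ⌈12788/367⌉ − ⌈12444/367⌉ = 35 − 34 = 1
n=37: ⌈(38·344+60)/367⌉ − ⌈(37·344+60)/367⌉ = ⌈13132/367⌉ − ⌈12788/367⌉ = 36 − 35 = 1
n=38: ⌈(39·344+60)/367⌉ − ⌈(38·344+60)/367⌉ = ⌈13476/367⌉ − ⌈13132/367⌉ = 37 − 36 = 1
n=39: ⌈(40·344+60)/367⌉ − ⌈(39·344+60)/367⌉ = ⌈13820/367⌉ − ⌈13476/367⌉ = 38 − 37 = 1
n=40: ⌈(41·344+60)/367⌉ − ⌈(40·344+60)/367⌉ = ⌈14164/367⌉ − ⌈13820/367⌉ = 39 − 38 = 1
n=41: ⌈(42·344+60)/367⌉ − ⌈(41·344+60)/367⌉ = ⌈14508/367⌉ − ⌈14164/367⌉ = 40 − 39 = 1
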